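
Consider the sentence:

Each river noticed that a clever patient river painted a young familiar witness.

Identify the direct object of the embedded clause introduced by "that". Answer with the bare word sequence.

"painted" heads the VP of the embedded clause introduced by "that", and "a young familiar witness" is its direct object.

a young familiar witness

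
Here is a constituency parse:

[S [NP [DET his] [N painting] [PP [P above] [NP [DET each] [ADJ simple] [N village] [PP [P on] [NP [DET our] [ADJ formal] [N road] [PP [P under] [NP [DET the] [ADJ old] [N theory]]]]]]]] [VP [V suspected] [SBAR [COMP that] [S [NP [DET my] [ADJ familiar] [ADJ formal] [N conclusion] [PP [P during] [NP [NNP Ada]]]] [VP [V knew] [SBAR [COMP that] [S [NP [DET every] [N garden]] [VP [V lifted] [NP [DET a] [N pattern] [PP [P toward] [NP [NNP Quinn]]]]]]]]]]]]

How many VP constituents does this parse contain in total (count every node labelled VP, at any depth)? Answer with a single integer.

The VP constituents are: [VP suspected that my familiar formal conclusion during Ada knew that every garden lifted a pattern toward Quinn]; [VP knew that every garden lifted a pattern toward Quinn]; [VP lifted a pattern toward Quinn]. Total: 3.

3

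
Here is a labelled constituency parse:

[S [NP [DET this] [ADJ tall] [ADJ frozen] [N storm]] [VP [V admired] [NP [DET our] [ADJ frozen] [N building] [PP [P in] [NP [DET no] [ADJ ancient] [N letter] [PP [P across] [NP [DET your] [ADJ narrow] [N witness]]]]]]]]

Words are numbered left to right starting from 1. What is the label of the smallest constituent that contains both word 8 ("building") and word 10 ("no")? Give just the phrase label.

Word 8 lies under S → VP → NP → N; word 10 lies under S → VP → NP → PP → NP → DET. The lowest shared node is the NP.

NP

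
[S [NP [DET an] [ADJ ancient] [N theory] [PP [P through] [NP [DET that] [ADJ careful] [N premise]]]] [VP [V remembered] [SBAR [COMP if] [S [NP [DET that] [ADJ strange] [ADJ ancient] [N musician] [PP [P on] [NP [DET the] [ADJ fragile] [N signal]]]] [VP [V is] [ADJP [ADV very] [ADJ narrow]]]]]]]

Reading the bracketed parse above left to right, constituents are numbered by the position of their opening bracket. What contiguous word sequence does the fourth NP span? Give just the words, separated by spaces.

Opening `[NP` markers occur at word positions 1, 5, 10, 15; the fourth of these opens the constituent [NP the fragile signal].

the fragile signal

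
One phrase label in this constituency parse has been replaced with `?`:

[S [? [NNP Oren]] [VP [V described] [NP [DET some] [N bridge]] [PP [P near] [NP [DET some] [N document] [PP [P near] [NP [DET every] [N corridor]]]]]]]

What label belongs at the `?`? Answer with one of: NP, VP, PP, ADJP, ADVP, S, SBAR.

NP

The `?` node immediately contains: NNP 'Oren'. That is the internal structure of a noun phrase, so the label is NP.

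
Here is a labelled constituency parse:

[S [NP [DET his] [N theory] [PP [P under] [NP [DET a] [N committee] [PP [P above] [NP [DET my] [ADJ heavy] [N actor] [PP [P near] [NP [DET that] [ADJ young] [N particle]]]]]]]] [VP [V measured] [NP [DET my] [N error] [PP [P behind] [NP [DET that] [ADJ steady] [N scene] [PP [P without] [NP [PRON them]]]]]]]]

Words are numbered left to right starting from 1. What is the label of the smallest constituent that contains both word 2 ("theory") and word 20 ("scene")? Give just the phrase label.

S

Both words fall inside [S his theory under a committee above my heavy actor near that young particle measured my error behind that steady scene without them] (words 1–22), and no smaller constituent contains them both. Label: S.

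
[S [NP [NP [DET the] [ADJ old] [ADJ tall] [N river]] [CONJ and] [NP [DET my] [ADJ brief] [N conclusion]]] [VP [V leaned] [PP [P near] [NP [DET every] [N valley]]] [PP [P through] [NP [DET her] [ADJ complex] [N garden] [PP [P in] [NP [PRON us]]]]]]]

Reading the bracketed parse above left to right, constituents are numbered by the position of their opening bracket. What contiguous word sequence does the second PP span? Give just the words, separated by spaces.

The PP opening brackets appear, in order, over: "near every valley"; "through her complex garden in us"; "in us". The second one spans "through her complex garden in us".

through her complex garden in us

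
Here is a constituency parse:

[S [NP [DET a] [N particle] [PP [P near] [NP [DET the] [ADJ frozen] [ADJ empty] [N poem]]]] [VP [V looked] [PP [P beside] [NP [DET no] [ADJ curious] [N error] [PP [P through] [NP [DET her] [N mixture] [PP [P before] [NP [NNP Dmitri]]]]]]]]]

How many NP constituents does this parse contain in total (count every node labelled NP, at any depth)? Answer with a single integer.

The NP constituents are: [NP a particle near the frozen empty poem]; [NP the frozen empty poem]; [NP no curious error through her mixture before Dmitri]; [NP her mixture before Dmitri]; [NP Dmitri]. Total: 5.

5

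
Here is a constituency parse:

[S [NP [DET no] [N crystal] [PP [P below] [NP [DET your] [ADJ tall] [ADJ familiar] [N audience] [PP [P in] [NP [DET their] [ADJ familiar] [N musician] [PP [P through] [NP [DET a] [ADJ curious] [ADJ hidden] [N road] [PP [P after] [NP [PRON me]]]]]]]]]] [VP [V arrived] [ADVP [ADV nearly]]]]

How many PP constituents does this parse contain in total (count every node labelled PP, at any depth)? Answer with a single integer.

Listing each PP by its span: [PP below your tall familiar audience in their familiar musician through a curious hidden road after me]; [PP in their familiar musician through a curious hidden road after me]; [PP through a curious hidden road after me]; [PP after me] — that makes 4.

4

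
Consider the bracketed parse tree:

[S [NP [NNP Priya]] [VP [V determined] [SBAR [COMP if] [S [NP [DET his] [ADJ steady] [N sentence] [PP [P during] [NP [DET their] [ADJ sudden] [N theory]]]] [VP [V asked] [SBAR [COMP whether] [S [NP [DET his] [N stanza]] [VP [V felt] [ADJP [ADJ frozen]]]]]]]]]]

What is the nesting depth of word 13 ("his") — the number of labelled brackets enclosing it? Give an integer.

The word sits inside DET, which is inside NP, inside S, inside SBAR, inside VP, inside S, inside SBAR, inside VP, inside S — 9 brackets in all.

9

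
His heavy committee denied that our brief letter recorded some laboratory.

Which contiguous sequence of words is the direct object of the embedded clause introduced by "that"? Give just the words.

Within the embedded clause introduced by "that", the direct object of "recorded" is "some laboratory".

some laboratory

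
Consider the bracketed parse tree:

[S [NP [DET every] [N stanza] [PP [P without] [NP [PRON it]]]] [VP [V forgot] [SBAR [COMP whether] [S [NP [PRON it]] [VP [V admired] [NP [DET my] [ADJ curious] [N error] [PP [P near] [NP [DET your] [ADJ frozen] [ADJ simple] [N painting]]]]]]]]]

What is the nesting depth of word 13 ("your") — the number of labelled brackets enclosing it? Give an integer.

The word sits inside DET, which is inside NP, inside PP, inside NP, inside VP, inside S, inside SBAR, inside VP, inside S — 9 brackets in all.

9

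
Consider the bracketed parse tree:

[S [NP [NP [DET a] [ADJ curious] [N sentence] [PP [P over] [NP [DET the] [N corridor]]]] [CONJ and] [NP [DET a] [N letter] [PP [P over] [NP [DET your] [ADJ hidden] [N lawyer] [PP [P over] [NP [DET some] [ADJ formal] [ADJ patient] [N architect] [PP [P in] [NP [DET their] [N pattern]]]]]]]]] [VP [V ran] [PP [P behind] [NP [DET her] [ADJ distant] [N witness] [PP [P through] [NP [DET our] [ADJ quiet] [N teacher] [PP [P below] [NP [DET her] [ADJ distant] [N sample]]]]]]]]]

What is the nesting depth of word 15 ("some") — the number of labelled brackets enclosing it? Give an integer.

Path from the root down to the word: S → NP → NP → PP → NP → PP → NP → DET. That is 8 enclosing brackets.

8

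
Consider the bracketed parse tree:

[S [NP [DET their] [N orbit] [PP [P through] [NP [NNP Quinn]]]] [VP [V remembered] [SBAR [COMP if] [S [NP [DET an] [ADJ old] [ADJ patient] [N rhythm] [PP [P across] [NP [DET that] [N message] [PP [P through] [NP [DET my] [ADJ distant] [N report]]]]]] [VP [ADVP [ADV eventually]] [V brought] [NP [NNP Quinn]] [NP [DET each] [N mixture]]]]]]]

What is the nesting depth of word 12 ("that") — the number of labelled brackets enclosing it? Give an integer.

The word sits inside DET, which is inside NP, inside PP, inside NP, inside S, inside SBAR, inside VP, inside S — 8 brackets in all.

8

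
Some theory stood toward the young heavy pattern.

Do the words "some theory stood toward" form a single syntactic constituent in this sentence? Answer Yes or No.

"some" belongs to the noun phrase "some theory" while "toward" belongs to the verb phrase "stood toward the young heavy pattern"; a span that runs across that boundary is not a single phrase.

No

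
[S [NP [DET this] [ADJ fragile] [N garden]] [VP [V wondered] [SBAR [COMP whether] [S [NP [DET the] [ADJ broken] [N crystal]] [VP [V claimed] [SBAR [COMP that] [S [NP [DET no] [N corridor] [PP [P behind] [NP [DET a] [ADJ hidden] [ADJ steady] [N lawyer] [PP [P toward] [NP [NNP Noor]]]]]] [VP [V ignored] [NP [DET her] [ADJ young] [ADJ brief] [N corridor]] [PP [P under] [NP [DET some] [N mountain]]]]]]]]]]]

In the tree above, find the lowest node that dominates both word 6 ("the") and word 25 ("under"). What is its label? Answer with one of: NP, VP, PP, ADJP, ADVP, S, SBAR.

Word 6 lies under S → VP → SBAR → S → NP → DET; word 25 lies under S → VP → SBAR → S → VP → SBAR → S → VP → PP → P. The lowest shared node is the S.

S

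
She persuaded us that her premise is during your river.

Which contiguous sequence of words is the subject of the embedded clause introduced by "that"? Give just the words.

her premise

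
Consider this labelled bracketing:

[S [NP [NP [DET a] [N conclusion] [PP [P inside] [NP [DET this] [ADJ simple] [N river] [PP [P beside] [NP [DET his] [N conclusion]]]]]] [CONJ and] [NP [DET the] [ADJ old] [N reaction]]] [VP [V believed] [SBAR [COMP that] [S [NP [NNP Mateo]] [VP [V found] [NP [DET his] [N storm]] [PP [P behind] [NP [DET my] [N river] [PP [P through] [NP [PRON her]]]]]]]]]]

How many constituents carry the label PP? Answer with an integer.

4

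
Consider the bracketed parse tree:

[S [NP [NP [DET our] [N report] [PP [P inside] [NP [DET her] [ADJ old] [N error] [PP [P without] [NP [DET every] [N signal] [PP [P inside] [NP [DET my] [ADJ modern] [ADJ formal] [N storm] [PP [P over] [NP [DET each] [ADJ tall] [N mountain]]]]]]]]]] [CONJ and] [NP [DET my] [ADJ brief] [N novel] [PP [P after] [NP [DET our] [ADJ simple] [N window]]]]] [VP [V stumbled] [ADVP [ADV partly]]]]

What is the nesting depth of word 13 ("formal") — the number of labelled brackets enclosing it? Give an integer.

Counting open brackets not yet closed at "formal": [S [NP [NP [PP [NP [PP [NP [PP [NP [ADJ = 10.

10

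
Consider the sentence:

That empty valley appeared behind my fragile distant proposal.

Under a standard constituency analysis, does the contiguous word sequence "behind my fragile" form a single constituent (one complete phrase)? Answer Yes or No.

"behind" belongs to the preposition "behind" while "fragile" belongs to the noun phrase "my fragile distant proposal"; a span that runs across that boundary is not a single phrase.

No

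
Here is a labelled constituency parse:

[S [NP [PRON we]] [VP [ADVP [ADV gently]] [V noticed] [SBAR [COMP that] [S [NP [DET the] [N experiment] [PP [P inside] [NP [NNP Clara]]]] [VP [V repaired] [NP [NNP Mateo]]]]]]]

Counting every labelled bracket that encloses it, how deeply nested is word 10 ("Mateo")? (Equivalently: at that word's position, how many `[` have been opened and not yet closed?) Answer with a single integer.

7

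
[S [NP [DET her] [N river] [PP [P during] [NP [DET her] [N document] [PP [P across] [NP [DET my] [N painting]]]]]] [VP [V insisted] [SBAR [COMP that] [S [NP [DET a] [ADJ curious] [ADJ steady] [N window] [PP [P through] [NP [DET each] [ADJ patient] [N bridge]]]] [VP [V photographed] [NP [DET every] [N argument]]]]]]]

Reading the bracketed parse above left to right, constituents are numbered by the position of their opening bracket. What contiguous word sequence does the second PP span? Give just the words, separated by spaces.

across my painting

The PP opening brackets appear, in order, over: "during her document across my painting"; "across my painting"; "through each patient bridge". The second one spans "across my painting".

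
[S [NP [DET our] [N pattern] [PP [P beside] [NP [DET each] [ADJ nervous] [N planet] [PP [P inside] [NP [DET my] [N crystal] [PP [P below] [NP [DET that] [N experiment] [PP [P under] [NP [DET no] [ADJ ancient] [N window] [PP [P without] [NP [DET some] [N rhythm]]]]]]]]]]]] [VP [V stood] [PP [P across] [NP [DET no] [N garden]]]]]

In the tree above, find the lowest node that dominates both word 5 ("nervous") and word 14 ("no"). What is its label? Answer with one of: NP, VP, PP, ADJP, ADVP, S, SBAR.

Word 5 lies under S → NP → PP → NP → ADJ; word 14 lies under S → NP → PP → NP → PP → NP → PP → NP → PP → NP → DET. The lowest shared node is the NP.

NP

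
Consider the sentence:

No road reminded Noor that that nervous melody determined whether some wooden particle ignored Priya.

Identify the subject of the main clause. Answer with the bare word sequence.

In the main clause the verb is "reminded"; the NP preceding it, "no road", is the subject.

no road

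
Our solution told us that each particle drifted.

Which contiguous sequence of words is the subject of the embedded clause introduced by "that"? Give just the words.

The subject of the embedded clause introduced by "that" is the NP immediately before the verb "drifted": "each particle".

each particle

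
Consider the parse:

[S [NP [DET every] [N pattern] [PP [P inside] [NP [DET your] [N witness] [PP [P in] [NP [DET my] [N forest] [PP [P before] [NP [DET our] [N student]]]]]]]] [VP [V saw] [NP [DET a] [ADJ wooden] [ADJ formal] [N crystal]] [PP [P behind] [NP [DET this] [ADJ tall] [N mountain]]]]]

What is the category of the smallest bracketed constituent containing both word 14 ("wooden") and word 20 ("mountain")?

VP

Word 14 lies under S → VP → NP → ADJ; word 20 lies under S → VP → PP → NP → N. The lowest shared node is the VP.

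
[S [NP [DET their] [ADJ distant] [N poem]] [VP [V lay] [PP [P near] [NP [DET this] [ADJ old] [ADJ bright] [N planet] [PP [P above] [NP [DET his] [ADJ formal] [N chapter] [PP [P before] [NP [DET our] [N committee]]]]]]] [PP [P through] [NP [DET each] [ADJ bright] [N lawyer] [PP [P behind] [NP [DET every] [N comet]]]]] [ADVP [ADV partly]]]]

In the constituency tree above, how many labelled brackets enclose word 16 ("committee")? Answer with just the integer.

The word sits inside N, which is inside NP, inside PP, inside NP, inside PP, inside NP, inside PP, inside VP, inside S — 9 brackets in all.

9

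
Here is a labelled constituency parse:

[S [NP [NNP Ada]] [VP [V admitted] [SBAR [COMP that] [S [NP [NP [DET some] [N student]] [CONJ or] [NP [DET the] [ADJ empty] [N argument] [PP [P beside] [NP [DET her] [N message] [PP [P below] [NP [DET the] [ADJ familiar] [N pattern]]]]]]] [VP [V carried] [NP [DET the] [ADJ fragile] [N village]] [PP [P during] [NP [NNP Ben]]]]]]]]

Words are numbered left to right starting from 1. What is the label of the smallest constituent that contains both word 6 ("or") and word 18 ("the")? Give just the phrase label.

S

Word 6 lies under S → VP → SBAR → S → NP → CONJ; word 18 lies under S → VP → SBAR → S → VP → NP → DET. The lowest shared node is the S.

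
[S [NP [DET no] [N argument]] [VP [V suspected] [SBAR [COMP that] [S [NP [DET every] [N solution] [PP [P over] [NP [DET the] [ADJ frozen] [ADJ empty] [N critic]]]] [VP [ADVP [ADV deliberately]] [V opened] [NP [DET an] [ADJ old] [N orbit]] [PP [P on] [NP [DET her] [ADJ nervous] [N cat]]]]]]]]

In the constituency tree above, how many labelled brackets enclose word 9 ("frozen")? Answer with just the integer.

8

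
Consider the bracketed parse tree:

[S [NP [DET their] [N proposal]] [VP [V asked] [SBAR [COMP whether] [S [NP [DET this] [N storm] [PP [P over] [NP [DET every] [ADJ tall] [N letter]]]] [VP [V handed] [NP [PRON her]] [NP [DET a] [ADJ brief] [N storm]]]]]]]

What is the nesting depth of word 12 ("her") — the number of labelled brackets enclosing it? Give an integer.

7

Counting open brackets not yet closed at "her": [S [VP [SBAR [S [VP [NP [PRON = 7.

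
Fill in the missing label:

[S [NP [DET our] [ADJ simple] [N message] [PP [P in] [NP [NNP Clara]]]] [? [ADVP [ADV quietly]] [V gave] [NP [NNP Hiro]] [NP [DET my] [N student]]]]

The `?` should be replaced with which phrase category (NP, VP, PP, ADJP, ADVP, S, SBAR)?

Looking at what the `?` directly dominates — ADVP, V 'gave', NP, NP — this is a verb phrase (VP).

VP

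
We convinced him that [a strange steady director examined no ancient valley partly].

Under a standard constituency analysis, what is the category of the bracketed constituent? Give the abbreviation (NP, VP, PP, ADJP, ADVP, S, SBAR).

S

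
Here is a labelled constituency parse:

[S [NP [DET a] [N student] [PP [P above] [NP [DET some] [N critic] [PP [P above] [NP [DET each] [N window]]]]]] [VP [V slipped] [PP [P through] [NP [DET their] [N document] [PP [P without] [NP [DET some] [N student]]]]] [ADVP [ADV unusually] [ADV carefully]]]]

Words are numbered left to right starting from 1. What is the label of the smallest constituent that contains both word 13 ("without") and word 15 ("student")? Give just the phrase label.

PP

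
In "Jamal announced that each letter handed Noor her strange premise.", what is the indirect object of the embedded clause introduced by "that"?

Noor

Within the embedded clause introduced by "that", the indirect object of "handed" is "Noor".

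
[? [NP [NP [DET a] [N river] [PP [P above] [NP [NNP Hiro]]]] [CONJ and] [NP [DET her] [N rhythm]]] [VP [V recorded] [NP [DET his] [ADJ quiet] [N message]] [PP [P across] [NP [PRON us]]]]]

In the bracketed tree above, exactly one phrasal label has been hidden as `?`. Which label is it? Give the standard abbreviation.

The `?` node immediately contains: NP, VP. That is the internal structure of a clause, so the label is S.

S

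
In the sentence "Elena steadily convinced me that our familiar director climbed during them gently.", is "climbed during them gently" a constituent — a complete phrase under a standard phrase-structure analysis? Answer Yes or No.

"climbed during them gently" is exactly the verb phrase [VP climbed during them gently], a complete constituent.

Yes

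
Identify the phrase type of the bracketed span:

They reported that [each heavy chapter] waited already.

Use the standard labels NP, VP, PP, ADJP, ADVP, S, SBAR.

The span is built around the noun "chapter" — a noun phrase (NP).

NP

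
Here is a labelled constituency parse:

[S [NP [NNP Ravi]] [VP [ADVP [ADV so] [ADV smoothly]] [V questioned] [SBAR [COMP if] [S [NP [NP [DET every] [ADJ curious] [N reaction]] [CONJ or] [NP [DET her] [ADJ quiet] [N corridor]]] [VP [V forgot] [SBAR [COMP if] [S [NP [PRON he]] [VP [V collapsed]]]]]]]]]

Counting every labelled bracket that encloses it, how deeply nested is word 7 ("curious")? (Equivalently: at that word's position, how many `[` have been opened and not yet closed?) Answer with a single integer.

7

The word sits inside ADJ, which is inside NP, inside NP, inside S, inside SBAR, inside VP, inside S — 7 brackets in all.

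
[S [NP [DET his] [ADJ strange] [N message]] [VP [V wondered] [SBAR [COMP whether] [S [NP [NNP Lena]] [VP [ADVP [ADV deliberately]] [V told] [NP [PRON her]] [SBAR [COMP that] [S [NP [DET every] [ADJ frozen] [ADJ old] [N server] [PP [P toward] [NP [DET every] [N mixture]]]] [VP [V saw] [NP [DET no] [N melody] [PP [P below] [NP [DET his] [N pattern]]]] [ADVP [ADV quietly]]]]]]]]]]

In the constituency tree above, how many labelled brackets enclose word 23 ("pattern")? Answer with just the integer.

12

Counting open brackets not yet closed at "pattern": [S [VP [SBAR [S [VP [SBAR [S [VP [NP [PP [NP [N = 12.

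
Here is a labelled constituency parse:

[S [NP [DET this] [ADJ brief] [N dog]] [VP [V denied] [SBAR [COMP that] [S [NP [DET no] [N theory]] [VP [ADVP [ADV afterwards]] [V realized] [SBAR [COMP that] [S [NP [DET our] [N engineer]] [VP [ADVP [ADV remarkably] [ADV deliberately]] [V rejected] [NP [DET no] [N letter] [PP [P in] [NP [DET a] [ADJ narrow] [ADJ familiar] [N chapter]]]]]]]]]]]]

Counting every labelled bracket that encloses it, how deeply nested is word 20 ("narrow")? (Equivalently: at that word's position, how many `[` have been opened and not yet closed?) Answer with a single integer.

12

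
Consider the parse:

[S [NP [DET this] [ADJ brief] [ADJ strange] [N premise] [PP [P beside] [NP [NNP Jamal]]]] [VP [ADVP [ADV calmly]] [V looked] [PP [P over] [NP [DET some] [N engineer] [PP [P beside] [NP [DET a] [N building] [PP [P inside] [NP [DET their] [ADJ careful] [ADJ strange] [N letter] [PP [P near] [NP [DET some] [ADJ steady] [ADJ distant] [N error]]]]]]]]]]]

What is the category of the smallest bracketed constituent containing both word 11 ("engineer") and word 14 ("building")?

NP

The smallest bracket enclosing both words is [NP some engineer beside a building inside their careful strange letter near some steady distant error], so the label is NP.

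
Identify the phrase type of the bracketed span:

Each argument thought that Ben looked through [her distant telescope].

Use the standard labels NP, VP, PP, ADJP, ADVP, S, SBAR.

NP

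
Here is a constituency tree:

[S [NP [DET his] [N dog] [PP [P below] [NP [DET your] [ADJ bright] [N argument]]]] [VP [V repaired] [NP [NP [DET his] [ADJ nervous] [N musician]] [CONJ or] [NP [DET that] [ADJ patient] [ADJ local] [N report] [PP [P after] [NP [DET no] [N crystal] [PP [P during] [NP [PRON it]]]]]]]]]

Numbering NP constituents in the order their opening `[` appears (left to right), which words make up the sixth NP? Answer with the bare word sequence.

no crystal during it

In left-to-right order the NP constituents are "his dog below your bright argument"; "your bright argument"; "his nervous musician or that patient local report after no crystal during it"; "his nervous musician"; "that patient local report after no crystal during it"; "no crystal during it"; "it". Number 6 is "no crystal during it".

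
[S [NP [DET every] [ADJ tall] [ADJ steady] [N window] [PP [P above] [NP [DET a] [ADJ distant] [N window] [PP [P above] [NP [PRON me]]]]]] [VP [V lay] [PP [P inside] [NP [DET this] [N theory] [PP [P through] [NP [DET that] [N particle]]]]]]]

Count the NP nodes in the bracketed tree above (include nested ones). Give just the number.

5

The NP constituents are: [NP every tall steady window above a distant window above me]; [NP a distant window above me]; [NP me]; [NP this theory through that particle]; [NP that particle]. Total: 5.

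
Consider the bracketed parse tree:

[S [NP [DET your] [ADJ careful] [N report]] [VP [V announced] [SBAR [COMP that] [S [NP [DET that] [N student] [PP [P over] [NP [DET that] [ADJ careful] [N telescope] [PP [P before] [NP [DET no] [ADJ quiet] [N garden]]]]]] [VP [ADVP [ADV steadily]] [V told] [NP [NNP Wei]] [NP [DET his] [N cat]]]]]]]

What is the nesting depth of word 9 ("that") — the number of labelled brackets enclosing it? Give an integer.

8

Path from the root down to the word: S → VP → SBAR → S → NP → PP → NP → DET. That is 8 enclosing brackets.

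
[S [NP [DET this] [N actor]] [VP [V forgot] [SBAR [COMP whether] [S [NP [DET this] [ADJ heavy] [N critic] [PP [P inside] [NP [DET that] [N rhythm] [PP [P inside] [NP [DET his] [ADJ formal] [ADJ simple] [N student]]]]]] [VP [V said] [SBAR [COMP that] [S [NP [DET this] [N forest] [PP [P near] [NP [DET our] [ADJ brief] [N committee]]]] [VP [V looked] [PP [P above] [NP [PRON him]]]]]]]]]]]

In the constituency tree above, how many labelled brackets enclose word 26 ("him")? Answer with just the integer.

Path from the root down to the word: S → VP → SBAR → S → VP → SBAR → S → VP → PP → NP → PRON. That is 11 enclosing brackets.

11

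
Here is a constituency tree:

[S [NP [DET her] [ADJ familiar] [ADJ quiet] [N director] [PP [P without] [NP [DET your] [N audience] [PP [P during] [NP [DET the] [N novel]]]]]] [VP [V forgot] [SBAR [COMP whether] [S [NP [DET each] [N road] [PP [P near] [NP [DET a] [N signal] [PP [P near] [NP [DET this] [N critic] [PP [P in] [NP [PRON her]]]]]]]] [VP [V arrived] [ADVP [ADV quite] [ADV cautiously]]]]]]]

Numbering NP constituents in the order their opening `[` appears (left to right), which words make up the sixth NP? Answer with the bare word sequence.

this critic in her

The NP opening brackets appear, in order, over: "her familiar quiet director without your audience during the novel"; "your audience during the novel"; "the novel"; "each road near a signal near this critic in her"; "a signal near this critic in her"; "this critic in her"; "her". The sixth one spans "this critic in her".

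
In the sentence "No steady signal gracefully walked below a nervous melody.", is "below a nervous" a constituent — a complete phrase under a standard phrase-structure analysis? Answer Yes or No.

No

The sequence begins inside the preposition "below" and ends inside the noun phrase "a nervous melody"; it crosses a phrase boundary, so no single node in the tree spans exactly those words.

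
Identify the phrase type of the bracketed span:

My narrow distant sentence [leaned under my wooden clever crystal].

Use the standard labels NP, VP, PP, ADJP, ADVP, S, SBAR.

The span is built around the verb "leaned" — a verb phrase (VP).

VP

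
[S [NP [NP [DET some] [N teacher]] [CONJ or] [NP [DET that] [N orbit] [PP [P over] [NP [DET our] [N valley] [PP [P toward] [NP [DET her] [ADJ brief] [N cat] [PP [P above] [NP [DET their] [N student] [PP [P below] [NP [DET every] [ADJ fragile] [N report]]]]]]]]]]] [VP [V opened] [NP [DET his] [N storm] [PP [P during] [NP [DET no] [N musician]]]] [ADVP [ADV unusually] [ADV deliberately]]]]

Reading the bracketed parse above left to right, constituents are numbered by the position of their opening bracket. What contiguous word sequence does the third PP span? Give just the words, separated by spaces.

In left-to-right order the PP constituents are "over our valley toward her brief cat above their student below every fragile report"; "toward her brief cat above their student below every fragile report"; "above their student below every fragile report"; "below every fragile report"; "during no musician". Number 3 is "above their student below every fragile report".

above their student below every fragile report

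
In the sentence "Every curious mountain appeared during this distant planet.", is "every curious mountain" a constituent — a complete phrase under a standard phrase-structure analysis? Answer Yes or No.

"every curious mountain" is exactly the noun phrase [NP every curious mountain], a complete constituent.

Yes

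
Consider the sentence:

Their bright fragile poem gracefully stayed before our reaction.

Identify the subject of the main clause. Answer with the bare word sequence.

their bright fragile poem

"their bright fragile poem" is the NP that combines with the VP headed by "stayed" to form the main clause — the subject.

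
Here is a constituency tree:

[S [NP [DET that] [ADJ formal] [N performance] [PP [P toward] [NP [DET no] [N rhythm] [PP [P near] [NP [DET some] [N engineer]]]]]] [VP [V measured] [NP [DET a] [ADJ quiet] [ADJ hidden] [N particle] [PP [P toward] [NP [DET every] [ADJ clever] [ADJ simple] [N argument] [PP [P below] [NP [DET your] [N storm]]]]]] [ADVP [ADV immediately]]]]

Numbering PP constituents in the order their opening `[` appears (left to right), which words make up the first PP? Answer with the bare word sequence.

toward no rhythm near some engineer

In left-to-right order the PP constituents are "toward no rhythm near some engineer"; "near some engineer"; "toward every clever simple argument below your storm"; "below your storm". Number 1 is "toward no rhythm near some engineer".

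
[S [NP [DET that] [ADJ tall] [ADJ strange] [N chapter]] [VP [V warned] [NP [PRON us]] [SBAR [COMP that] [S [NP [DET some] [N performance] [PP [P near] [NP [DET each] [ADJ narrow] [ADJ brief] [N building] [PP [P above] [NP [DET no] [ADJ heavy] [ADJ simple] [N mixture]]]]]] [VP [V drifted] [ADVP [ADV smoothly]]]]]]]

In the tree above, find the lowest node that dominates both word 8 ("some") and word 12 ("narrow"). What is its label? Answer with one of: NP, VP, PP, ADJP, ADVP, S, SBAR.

NP

Word 8 lies under S → VP → SBAR → S → NP → DET; word 12 lies under S → VP → SBAR → S → NP → PP → NP → ADJ. The lowest shared node is the NP.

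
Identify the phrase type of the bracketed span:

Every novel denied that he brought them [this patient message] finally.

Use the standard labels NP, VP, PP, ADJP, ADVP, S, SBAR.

The bracketed span "this patient message" is headed by "message", making it a noun phrase (NP).

NP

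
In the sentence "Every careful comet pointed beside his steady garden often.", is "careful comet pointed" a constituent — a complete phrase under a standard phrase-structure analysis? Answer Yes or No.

No

The smallest constituent containing the whole sequence is the clause [S every careful comet pointed beside his steady garden often], but the sequence is only part of it — it straddles the boundary between noun phrase "every careful comet" and verb phrase "pointed beside his steady garden often".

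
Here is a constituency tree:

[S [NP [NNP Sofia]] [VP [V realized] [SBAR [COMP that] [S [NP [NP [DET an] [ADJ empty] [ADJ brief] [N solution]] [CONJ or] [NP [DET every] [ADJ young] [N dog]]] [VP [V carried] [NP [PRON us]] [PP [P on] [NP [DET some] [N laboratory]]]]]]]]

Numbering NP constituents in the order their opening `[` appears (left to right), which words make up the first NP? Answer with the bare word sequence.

The NP opening brackets appear, in order, over: "Sofia"; "an empty brief solution or every young dog"; "an empty brief solution"; "every young dog"; "us"; "some laboratory". The first one spans "Sofia".

Sofia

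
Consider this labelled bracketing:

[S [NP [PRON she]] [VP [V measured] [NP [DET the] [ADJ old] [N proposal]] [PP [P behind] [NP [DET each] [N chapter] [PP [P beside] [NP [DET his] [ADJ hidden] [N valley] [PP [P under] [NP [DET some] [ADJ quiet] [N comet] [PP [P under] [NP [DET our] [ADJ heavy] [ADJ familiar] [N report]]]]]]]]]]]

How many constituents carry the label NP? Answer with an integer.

6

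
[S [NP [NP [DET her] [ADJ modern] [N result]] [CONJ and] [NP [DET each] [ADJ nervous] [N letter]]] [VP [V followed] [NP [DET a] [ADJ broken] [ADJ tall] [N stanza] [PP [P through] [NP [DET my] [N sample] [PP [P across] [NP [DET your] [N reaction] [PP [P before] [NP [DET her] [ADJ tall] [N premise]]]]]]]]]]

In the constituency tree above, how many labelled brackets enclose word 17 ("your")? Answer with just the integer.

8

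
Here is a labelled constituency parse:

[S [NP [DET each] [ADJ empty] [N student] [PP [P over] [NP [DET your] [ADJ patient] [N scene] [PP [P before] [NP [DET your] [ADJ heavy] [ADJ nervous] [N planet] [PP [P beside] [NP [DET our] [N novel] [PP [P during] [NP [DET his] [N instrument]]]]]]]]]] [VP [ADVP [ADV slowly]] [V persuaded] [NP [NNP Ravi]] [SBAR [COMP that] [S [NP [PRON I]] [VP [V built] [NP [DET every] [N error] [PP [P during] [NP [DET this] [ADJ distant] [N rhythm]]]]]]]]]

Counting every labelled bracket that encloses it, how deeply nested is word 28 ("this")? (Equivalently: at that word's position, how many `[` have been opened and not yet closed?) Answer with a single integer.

9

Path from the root down to the word: S → VP → SBAR → S → VP → NP → PP → NP → DET. That is 9 enclosing brackets.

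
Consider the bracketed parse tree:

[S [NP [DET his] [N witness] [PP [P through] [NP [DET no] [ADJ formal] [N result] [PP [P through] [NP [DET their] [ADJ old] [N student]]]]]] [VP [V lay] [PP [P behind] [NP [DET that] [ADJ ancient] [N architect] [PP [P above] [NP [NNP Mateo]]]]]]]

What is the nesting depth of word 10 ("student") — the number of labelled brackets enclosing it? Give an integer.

Counting open brackets not yet closed at "student": [S [NP [PP [NP [PP [NP [N = 7.

7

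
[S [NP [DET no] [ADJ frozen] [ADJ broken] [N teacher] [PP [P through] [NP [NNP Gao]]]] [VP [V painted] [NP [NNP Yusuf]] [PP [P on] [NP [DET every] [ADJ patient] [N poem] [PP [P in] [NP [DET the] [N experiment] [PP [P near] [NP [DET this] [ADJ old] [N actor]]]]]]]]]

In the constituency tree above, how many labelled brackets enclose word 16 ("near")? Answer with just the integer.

8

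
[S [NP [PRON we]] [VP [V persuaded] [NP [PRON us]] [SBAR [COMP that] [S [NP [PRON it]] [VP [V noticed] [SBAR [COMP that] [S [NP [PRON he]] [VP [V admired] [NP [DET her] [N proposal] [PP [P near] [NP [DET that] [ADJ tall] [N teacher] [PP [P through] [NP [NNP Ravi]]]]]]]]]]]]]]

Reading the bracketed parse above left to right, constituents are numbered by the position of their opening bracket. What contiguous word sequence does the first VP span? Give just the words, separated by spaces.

persuaded us that it noticed that he admired her proposal near that tall teacher through Ravi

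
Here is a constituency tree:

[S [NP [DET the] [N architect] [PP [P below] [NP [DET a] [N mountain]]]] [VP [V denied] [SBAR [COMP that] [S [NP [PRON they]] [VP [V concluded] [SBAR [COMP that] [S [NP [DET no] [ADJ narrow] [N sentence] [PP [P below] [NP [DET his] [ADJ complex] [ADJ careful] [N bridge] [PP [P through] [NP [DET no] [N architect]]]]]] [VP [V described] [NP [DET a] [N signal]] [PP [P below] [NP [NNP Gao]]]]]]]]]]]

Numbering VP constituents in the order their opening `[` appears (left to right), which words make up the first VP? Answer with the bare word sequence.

Opening `[VP` markers occur at word positions 6, 9, 22; the first of these opens the constituent [VP denied that they concluded that no narrow sentence below his complex careful bridge through no architect described a signal below Gao].

denied that they concluded that no narrow sentence below his complex careful bridge through no architect described a signal below Gao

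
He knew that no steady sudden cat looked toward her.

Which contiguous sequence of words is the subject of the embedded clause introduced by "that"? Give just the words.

no steady sudden cat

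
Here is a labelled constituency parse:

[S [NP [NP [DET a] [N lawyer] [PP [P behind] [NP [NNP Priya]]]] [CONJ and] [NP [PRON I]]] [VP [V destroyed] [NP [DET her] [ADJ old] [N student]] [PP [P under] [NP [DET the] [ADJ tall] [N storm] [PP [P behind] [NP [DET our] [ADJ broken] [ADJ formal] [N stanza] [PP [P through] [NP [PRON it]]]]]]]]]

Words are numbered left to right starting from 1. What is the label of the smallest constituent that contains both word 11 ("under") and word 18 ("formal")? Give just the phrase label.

Word 11 lies under S → VP → PP → P; word 18 lies under S → VP → PP → NP → PP → NP → ADJ. The lowest shared node is the PP.

PP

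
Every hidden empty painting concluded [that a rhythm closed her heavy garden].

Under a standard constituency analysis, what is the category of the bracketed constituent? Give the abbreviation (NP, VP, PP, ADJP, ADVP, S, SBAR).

The bracketed span "that a rhythm closed her heavy garden" is headed by "that", making it a subordinate clause (SBAR).

SBAR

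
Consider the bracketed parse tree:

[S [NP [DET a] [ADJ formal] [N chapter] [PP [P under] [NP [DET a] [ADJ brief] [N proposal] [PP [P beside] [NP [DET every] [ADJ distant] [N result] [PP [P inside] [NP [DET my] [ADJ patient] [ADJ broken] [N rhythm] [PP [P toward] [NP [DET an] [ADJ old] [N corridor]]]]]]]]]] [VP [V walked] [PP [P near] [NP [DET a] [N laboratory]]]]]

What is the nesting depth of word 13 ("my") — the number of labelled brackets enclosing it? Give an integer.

9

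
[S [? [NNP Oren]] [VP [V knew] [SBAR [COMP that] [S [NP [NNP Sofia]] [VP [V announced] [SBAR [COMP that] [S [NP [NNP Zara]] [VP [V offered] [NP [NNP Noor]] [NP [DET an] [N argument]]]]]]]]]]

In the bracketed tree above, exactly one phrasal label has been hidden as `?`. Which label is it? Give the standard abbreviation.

NP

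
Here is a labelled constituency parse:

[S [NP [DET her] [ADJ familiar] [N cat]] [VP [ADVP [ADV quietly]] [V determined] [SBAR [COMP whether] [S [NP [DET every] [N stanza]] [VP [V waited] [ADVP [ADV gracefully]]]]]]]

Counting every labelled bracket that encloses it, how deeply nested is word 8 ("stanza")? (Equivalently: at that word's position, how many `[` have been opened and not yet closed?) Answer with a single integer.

6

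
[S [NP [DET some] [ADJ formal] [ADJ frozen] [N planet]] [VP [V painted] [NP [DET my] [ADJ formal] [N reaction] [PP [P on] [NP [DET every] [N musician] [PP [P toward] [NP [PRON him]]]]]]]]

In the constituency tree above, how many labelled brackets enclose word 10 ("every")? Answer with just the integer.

Counting open brackets not yet closed at "every": [S [VP [NP [PP [NP [DET = 6.

6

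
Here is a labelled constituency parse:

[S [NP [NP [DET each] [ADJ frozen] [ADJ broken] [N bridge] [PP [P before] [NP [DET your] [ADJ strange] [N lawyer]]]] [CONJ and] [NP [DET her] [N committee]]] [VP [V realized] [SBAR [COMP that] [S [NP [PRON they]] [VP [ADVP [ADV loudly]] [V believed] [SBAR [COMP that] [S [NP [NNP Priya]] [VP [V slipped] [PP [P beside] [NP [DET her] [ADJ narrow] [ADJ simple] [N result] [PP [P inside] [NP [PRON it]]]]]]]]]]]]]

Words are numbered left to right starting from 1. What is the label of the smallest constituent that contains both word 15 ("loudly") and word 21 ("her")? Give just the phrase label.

VP

Word 15 lies under S → VP → SBAR → S → VP → ADVP → ADV; word 21 lies under S → VP → SBAR → S → VP → SBAR → S → VP → PP → NP → DET. The lowest shared node is the VP.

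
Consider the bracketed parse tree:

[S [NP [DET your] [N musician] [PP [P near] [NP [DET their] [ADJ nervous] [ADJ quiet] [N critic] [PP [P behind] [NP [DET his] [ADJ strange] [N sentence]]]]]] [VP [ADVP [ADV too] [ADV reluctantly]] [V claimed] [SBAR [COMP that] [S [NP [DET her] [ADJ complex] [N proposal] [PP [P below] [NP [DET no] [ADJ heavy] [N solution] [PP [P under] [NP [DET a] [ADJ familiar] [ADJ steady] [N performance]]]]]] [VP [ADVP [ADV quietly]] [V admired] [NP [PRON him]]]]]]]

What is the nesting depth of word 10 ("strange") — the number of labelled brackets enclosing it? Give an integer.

7

Path from the root down to the word: S → NP → PP → NP → PP → NP → ADJ. That is 7 enclosing brackets.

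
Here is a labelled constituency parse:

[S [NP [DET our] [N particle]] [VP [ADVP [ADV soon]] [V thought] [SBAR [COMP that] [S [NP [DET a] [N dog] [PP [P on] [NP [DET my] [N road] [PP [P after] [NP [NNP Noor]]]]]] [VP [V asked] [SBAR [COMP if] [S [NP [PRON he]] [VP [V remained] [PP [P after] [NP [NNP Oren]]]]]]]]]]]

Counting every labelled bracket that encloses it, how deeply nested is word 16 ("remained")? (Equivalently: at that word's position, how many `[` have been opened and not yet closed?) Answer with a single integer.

Counting open brackets not yet closed at "remained": [S [VP [SBAR [S [VP [SBAR [S [VP [V = 9.

9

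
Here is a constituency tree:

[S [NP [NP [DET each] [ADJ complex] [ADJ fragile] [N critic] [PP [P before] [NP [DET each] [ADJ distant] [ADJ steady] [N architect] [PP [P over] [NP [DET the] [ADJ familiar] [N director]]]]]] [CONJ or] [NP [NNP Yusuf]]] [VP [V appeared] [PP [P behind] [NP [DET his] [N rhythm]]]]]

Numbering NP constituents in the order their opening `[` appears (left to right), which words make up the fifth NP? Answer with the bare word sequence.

Yusuf

Opening `[NP` markers occur at word positions 1, 1, 6, 11, 15, 18; the fifth of these opens the constituent [NP Yusuf].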